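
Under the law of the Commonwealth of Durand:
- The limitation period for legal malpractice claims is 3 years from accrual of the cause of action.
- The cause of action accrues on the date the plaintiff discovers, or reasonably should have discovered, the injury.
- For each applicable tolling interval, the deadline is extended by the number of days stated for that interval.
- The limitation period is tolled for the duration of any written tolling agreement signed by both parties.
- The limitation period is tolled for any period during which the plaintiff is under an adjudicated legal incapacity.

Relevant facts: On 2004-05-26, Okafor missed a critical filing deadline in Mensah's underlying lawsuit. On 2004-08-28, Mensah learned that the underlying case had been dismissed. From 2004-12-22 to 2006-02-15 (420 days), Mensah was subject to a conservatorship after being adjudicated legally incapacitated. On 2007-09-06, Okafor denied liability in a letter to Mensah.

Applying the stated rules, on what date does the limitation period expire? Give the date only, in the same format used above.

2008-10-21

Under the discovery rule, the claim accrued on 2004-08-28, when Mensah discovered the injury — not on the 2004-05-26 date of the underlying act.
The untolled deadline — 3 years after 2004-08-28 — is 2007-08-28.
Because the plaintiff's legal incapacity ran from 2004-12-22 to 2006-02-15, the deadline is extended by 420 days to 2008-10-21.
None of the other events listed affects the running of the period under the stated rules.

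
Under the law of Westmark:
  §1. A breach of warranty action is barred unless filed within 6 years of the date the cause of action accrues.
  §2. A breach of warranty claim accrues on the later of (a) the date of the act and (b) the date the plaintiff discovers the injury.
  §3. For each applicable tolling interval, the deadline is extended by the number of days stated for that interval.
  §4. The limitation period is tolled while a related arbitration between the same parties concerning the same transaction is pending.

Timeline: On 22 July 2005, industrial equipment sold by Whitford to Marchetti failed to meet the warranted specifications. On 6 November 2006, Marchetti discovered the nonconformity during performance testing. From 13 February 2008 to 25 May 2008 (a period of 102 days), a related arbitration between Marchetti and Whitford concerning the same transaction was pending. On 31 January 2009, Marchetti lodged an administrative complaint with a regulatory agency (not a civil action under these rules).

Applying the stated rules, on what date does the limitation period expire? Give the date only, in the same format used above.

16 February 2013

Because discovery on 6 November 2006 post-dates the 22 July 2005 act, accrual under the later-of rule falls on 6 November 2006.
Adding the 6 years base period to 6 November 2006 gives a deadline of 6 November 2012, before any tolling.
Because the pending related arbitration ran from 13 February 2008 to 25 May 2008, the deadline is extended by 102 days to 16 February 2013.
Nothing else in the chronology tolls or restarts the period.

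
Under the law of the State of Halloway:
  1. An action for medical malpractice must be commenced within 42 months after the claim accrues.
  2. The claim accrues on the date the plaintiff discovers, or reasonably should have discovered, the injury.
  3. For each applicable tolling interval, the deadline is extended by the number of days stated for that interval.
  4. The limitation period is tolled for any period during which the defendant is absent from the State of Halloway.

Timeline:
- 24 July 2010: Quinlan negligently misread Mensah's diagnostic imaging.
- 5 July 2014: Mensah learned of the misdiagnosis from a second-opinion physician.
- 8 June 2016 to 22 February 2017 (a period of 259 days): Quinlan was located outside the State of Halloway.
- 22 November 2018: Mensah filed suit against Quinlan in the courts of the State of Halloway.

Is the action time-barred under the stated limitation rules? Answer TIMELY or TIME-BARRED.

TIME-BARRED

Accrual is tied to discovery, so the period began on 5 July 2014 rather than on 24 July 2010 when the act occurred.
Adding the 42 months base period to 5 July 2014 gives a deadline of 5 January 2018, before any tolling.
Because the defendant's absence from the jurisdiction ran from 8 June 2016 to 22 February 2017, the deadline is extended by 259 days to 21 September 2018.
Filing on 22 November 2018 missed the 21 September 2018 deadline — the action is time-barred.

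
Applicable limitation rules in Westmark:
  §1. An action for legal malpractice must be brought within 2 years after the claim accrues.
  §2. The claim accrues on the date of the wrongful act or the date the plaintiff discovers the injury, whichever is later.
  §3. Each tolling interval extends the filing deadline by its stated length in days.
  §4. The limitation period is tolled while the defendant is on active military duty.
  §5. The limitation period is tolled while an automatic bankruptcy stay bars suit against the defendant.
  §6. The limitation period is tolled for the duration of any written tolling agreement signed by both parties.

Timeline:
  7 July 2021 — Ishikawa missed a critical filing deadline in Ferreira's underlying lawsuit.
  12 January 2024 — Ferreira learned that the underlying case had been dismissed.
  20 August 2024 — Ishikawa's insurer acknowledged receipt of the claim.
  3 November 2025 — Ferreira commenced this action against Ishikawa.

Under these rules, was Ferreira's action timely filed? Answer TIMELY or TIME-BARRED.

TIMELY

Taking the later of the act (7 July 2021) and discovery (12 January 2024), the claim accrued on 12 January 2024.
Adding the 2 years base period to 12 January 2024 gives a deadline of 12 January 2026, before any tolling.
The other events in the timeline have no effect on the limitation period under the stated rules.
Ferreira filed on 3 November 2025, before the 12 January 2026 deadline, so the action is timely.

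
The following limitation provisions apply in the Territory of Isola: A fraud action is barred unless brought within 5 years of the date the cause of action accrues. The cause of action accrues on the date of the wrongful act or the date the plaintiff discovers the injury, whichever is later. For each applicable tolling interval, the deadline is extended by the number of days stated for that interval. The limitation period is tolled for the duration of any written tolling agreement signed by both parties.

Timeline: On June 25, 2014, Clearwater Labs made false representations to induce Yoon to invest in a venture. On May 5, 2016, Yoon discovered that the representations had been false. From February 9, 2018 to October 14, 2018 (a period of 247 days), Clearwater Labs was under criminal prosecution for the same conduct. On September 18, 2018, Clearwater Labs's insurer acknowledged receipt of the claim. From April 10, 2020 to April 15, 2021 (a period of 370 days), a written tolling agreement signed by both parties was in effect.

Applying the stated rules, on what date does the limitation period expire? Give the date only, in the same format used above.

May 10, 2022

The claim accrued on May 5, 2016 — the later of the June 25, 2014 act and the May 5, 2016 discovery.
5 years from May 5, 2016 is May 5, 2021.
Because the written tolling agreement ran from April 10, 2020 to April 15, 2021, the deadline is extended by 370 days to May 10, 2022.
No stated provision tolls the period for a criminal prosecution, so the interval from February 9, 2018 to October 14, 2018 has no effect on the deadline.
Nothing else in the chronology tolls or restarts the period.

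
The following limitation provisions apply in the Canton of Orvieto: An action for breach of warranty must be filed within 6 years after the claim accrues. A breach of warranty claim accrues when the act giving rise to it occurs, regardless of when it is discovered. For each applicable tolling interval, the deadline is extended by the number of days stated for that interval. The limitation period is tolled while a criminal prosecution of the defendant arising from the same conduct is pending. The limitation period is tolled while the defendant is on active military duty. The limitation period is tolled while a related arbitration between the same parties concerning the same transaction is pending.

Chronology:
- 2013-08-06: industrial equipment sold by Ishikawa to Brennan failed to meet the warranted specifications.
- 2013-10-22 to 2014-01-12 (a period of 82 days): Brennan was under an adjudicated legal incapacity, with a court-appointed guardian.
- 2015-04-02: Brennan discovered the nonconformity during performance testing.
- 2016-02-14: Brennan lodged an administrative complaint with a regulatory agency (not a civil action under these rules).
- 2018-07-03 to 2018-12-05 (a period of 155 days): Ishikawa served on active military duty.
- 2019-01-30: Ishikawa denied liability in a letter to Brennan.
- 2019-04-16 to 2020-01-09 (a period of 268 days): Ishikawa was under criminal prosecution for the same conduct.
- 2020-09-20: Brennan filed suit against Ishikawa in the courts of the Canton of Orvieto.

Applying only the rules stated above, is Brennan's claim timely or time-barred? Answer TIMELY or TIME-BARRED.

The claim accrued on 2013-08-06, when the wrongful act occurred; under the stated occurrence rule the 2015-04-02 discovery does not delay accrual.
Adding the 6 years base period to 2013-08-06 gives a deadline of 2019-08-06, before any tolling.
The period was tolled for 155 days by the defendant's active military service (2018-07-03 to 2018-12-05), pushing the deadline to 2020-01-08.
The period was tolled for 268 days by the pending criminal prosecution (2019-04-16 to 2020-01-09), pushing the deadline to 2020-10-02.
No stated provision tolls the period for the plaintiff's incapacity, so the interval from 2013-10-22 to 2014-01-12 has no effect on the deadline.
Nothing else in the chronology tolls or restarts the period.
Brennan filed on 2020-09-20, before the 2020-10-02 deadline, so the action is timely.

TIMELY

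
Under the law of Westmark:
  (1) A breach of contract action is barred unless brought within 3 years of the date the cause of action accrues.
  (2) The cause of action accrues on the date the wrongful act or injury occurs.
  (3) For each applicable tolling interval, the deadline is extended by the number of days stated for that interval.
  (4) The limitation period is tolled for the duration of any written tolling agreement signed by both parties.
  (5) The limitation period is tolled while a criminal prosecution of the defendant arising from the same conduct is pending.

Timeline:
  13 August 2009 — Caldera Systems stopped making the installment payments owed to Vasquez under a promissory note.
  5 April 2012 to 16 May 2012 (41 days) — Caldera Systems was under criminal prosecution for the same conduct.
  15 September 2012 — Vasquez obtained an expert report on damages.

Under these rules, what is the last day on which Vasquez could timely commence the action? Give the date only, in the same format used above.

The claim accrued on 13 August 2009, when the wrongful act occurred.
3 years from 13 August 2009 is 13 August 2012.
Because the pending criminal prosecution ran from 5 April 2012 to 16 May 2012, the deadline is extended by 41 days to 23 September 2012.
The other events in the timeline have no effect on the limitation period under the stated rules.

23 September 2012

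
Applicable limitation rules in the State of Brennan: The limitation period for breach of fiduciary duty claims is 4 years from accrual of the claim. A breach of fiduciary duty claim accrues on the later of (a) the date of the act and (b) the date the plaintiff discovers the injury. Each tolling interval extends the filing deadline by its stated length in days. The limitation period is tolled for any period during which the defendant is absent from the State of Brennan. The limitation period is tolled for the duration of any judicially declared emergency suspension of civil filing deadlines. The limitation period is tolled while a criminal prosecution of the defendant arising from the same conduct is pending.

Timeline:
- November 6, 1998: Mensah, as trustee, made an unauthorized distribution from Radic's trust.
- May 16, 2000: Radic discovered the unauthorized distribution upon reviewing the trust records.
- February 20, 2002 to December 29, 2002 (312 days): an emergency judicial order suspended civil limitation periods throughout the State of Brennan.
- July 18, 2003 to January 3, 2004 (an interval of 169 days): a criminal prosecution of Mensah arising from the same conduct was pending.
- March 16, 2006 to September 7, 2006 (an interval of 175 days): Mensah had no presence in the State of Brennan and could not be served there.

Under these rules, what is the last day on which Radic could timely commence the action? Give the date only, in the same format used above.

The claim accrued on May 16, 2000 — the later of the November 6, 1998 act and the May 16, 2000 discovery.
Adding the 4 years base period to May 16, 2000 gives a deadline of May 16, 2004, before any tolling.
The emergency suspension of filing deadlines from February 20, 2002 to December 29, 2002 tolled the period for 312 days, extending the deadline to March 24, 2005.
The pending criminal prosecution from July 18, 2003 to January 3, 2004 tolled the period for 169 days, extending the deadline to September 9, 2005.
The defendant's absence from the jurisdiction starting March 16, 2006 came too late — the period had run on September 9, 2005 — and so does not extend the deadline.

September 9, 2005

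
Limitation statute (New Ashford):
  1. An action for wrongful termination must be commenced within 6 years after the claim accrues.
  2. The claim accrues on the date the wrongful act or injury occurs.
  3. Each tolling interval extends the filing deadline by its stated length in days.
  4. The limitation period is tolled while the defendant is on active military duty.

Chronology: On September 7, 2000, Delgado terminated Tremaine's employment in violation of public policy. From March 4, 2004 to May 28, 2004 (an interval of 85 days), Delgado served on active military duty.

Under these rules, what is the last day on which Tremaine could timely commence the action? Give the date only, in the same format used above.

The claim accrued on September 7, 2000, when the wrongful act occurred.
6 years from September 7, 2000 is September 7, 2006.
The defendant's active military service from March 4, 2004 to May 28, 2004 tolled the period for 85 days, extending the deadline to December 1, 2006.

December 1, 2006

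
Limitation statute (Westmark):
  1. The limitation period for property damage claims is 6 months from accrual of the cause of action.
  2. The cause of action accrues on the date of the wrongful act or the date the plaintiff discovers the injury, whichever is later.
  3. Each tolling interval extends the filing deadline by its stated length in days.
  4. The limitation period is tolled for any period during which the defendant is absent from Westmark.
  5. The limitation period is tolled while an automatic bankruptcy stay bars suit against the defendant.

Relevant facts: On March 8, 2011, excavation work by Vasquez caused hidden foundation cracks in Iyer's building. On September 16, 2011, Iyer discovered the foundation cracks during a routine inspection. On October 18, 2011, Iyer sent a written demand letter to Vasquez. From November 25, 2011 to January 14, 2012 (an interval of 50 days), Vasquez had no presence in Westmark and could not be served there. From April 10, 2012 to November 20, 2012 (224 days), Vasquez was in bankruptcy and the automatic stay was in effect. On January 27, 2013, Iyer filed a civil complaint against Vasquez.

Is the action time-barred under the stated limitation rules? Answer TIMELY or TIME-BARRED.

TIME-BARRED

Taking the later of the act (March 8, 2011) and discovery (September 16, 2011), the claim accrued on September 16, 2011.
The untolled deadline — 6 months after September 16, 2011 — is March 16, 2012.
The period was tolled for 50 days by the defendant's absence from the jurisdiction (November 25, 2011 to January 14, 2012), pushing the deadline to May 5, 2012.
The automatic bankruptcy stay from April 10, 2012 to November 20, 2012 tolled the period for 224 days, extending the deadline to December 15, 2012.
None of the other events listed affects the running of the period under the stated rules.
The January 27, 2013 filing falls after the December 15, 2012 deadline; the claim is time-barred.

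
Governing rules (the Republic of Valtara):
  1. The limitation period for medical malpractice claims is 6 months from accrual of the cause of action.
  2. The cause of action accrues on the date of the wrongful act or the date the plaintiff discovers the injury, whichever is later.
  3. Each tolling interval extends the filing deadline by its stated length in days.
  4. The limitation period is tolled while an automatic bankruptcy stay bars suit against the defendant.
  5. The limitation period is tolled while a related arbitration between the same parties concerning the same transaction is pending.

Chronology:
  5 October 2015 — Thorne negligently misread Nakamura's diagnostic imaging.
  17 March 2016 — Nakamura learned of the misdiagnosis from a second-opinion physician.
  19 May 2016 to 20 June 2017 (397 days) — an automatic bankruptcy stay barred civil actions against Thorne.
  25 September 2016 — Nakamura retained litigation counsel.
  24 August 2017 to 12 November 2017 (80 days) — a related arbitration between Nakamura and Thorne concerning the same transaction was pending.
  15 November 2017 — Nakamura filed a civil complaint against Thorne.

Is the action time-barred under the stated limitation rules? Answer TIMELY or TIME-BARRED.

The claim accrued on 17 March 2016 — the later of the 5 October 2015 act and the 17 March 2016 discovery.
The untolled deadline — 6 months after 17 March 2016 — is 17 September 2016.
The period was tolled for 397 days by the automatic bankruptcy stay (19 May 2016 to 20 June 2017), pushing the deadline to 19 October 2017.
The period was tolled for 80 days by the pending related arbitration (24 August 2017 to 12 November 2017), pushing the deadline to 7 January 2018.
Nothing else in the chronology tolls or restarts the period.
Nakamura filed on 15 November 2017, before the 7 January 2018 deadline, so the action is timely.

TIMELY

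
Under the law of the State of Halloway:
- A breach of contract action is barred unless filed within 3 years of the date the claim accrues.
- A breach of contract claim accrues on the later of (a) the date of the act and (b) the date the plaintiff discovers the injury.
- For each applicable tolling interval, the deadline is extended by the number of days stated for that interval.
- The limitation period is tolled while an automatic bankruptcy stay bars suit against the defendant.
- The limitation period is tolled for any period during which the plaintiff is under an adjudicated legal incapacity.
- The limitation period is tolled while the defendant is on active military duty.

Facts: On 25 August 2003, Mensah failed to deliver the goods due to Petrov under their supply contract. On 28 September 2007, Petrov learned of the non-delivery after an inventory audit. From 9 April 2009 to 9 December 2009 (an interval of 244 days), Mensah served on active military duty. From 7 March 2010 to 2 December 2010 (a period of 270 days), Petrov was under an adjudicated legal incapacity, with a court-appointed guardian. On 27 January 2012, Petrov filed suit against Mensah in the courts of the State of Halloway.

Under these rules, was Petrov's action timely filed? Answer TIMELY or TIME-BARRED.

The claim accrued on 28 September 2007 — the later of the 25 August 2003 act and the 28 September 2007 discovery.
Adding the 3 years base period to 28 September 2007 gives a deadline of 28 September 2010, before any tolling.
The defendant's active military service from 9 April 2009 to 9 December 2009 tolled the period for 244 days, extending the deadline to 30 May 2011.
The period was tolled for 270 days by the plaintiff's legal incapacity (7 March 2010 to 2 December 2010), pushing the deadline to 24 February 2012.
The 27 January 2012 filing precedes the 24 February 2012 deadline; the claim is timely.

TIMELY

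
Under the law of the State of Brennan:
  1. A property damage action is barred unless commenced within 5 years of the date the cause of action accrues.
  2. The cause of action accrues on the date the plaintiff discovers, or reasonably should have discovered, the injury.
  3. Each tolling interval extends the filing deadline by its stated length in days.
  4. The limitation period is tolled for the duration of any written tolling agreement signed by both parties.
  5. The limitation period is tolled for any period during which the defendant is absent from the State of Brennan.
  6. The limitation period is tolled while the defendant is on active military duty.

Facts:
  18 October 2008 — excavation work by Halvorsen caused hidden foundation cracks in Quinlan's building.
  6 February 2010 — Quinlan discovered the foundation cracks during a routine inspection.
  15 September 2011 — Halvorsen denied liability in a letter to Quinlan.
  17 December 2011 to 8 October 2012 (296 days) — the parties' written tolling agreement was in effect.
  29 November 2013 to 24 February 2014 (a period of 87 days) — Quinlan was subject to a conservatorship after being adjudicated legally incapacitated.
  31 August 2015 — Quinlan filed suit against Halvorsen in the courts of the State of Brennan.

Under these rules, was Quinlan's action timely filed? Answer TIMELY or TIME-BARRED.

Accrual is tied to discovery, so the period began on 6 February 2010 rather than on 18 October 2008 when the act occurred.
Adding the 5 years base period to 6 February 2010 gives a deadline of 6 February 2015, before any tolling.
The period was tolled for 296 days by the written tolling agreement (17 December 2011 to 8 October 2012), pushing the deadline to 29 November 2015.
No stated provision tolls the period for the plaintiff's incapacity, so the interval from 29 November 2013 to 24 February 2014 has no effect on the deadline.
None of the other events listed affects the running of the period under the stated rules.
Filing on 31 August 2015 beat the 29 November 2015 deadline — the action is timely.

TIMELY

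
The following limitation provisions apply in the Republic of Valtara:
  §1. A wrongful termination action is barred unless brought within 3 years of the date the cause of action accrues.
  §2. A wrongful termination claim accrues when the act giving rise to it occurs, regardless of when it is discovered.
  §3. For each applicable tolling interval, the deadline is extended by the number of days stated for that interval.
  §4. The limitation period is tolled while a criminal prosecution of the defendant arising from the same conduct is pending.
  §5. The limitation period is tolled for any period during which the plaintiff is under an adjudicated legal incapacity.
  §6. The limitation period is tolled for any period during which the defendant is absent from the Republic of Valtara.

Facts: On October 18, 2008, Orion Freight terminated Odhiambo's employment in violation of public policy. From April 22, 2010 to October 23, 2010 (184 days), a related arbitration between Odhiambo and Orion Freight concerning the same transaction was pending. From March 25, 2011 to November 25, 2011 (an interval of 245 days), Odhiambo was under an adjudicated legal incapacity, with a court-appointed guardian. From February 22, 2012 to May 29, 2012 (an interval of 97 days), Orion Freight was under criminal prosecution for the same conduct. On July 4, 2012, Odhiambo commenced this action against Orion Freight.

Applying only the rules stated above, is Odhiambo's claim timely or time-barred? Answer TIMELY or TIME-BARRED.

TIMELY

The cause of action accrued on October 18, 2008, the date of the act.
Adding the 3 years base period to October 18, 2008 gives a deadline of October 18, 2011, before any tolling.
The plaintiff's legal incapacity from March 25, 2011 to November 25, 2011 tolled the period for 245 days, extending the deadline to June 19, 2012.
The period was tolled for 97 days by the pending criminal prosecution (February 22, 2012 to May 29, 2012), pushing the deadline to September 24, 2012.
The pending related arbitration from April 22, 2010 to October 23, 2010 does not toll the period, because no stated rule makes a pending arbitration a tolling event.
Filing on July 4, 2012 beat the September 24, 2012 deadline — the action is timely.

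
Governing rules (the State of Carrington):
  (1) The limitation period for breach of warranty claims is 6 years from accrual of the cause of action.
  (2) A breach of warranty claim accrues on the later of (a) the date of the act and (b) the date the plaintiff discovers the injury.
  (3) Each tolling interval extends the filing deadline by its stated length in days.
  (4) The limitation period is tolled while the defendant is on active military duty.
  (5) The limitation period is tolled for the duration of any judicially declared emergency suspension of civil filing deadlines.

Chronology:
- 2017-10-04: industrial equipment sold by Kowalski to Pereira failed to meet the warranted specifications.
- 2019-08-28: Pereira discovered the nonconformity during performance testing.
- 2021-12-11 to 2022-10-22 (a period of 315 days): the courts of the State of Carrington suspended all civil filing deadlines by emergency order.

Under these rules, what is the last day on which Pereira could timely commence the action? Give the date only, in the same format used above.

2026-07-09

Because discovery on 2019-08-28 post-dates the 2017-10-04 act, accrual under the later-of rule falls on 2019-08-28.
The untolled deadline — 6 years after 2019-08-28 — is 2025-08-28.
The period was tolled for 315 days by the emergency suspension of filing deadlines (2021-12-11 to 2022-10-22), pushing the deadline to 2026-07-09.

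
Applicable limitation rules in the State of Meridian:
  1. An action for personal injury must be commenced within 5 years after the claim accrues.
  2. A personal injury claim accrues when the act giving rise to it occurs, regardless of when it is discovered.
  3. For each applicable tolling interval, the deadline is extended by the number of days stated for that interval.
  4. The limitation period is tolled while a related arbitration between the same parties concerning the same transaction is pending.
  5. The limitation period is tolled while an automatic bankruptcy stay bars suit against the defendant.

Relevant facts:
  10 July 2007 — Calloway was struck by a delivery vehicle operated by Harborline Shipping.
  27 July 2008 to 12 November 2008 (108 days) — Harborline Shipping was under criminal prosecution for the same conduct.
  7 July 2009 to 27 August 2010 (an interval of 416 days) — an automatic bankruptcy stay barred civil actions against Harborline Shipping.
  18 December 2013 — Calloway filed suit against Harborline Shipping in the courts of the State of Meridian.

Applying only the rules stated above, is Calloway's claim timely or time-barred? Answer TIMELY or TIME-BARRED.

TIME-BARRED

The claim accrued on 10 July 2007, when the wrongful act occurred.
Adding the 5 years base period to 10 July 2007 gives a deadline of 10 July 2012, before any tolling.
Because the automatic bankruptcy stay ran from 7 July 2009 to 27 August 2010, the deadline is extended by 416 days to 30 August 2013.
Although a criminal prosecution ran from 27 July 2008 to 12 November 2008, the stated rules do not make that a tolling event, so it is disregarded.
The 18 December 2013 filing falls after the 30 August 2013 deadline; the claim is time-barred.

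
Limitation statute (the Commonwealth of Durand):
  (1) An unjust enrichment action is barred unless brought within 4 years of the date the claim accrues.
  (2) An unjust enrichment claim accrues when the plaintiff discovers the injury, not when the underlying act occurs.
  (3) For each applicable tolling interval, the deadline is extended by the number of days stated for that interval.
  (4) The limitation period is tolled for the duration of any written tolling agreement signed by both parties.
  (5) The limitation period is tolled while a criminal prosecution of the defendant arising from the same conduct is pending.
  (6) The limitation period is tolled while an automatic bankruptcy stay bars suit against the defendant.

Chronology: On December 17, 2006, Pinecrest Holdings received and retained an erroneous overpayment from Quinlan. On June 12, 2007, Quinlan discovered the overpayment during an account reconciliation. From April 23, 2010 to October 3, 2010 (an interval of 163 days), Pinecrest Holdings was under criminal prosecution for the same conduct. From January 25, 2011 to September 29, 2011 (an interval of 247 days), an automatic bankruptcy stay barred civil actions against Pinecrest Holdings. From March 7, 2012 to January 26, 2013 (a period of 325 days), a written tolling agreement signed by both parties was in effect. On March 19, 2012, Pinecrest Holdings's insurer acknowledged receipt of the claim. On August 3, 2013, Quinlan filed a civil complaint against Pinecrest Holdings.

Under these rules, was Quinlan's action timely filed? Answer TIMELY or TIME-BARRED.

Under the discovery rule, the claim accrued on June 12, 2007, when Quinlan discovered the injury — not on the December 17, 2006 date of the underlying act.
The untolled deadline — 4 years after June 12, 2007 — is June 12, 2011.
Because the pending criminal prosecution ran from April 23, 2010 to October 3, 2010, the deadline is extended by 163 days to November 22, 2011.
The automatic bankruptcy stay from January 25, 2011 to September 29, 2011 tolled the period for 247 days, extending the deadline to July 26, 2012.
The period was tolled for 325 days by the written tolling agreement (March 7, 2012 to January 26, 2013), pushing the deadline to June 16, 2013.
Nothing else in the chronology tolls or restarts the period.
Quinlan filed on August 3, 2013, after the June 16, 2013 deadline, so the action is time-barred.

TIME-BARRED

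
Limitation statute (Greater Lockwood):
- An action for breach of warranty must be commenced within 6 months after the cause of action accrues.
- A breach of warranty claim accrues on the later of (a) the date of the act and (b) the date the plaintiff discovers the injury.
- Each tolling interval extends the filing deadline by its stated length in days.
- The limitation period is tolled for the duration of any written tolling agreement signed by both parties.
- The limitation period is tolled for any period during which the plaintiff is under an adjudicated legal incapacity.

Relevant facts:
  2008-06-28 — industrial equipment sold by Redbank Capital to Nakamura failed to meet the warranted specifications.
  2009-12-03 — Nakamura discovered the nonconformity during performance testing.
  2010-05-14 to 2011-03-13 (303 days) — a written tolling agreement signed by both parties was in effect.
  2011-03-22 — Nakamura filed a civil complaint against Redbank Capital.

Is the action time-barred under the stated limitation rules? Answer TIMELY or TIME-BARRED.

Because discovery on 2009-12-03 post-dates the 2008-06-28 act, accrual under the later-of rule falls on 2009-12-03.
The untolled deadline — 6 months after 2009-12-03 — is 2010-06-03.
The written tolling agreement from 2010-05-14 to 2011-03-13 tolled the period for 303 days, extending the deadline to 2011-04-02.
Filing on 2011-03-22 beat the 2011-04-02 deadline — the action is timely.

TIMELY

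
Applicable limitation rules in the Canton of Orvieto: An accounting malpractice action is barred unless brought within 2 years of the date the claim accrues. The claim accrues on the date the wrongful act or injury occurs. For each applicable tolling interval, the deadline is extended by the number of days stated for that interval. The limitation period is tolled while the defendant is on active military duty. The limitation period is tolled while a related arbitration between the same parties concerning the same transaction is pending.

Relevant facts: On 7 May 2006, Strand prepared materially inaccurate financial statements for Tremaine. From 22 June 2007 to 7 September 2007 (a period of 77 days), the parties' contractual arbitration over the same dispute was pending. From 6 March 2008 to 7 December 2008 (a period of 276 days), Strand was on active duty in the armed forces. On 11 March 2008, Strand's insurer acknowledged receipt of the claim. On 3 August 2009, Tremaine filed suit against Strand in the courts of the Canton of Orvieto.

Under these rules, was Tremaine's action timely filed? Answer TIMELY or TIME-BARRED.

TIME-BARRED

The claim accrued on 7 May 2006, the date of the act.
The untolled deadline — 2 years after 7 May 2006 — is 7 May 2008.
The period was tolled for 77 days by the pending related arbitration (22 June 2007 to 7 September 2007), pushing the deadline to 23 July 2008.
The defendant's active military service from 6 March 2008 to 7 December 2008 tolled the period for 276 days, extending the deadline to 25 April 2009.
The other events in the timeline have no effect on the limitation period under the stated rules.
Tremaine filed on 3 August 2009, after the 25 April 2009 deadline, so the action is time-barred.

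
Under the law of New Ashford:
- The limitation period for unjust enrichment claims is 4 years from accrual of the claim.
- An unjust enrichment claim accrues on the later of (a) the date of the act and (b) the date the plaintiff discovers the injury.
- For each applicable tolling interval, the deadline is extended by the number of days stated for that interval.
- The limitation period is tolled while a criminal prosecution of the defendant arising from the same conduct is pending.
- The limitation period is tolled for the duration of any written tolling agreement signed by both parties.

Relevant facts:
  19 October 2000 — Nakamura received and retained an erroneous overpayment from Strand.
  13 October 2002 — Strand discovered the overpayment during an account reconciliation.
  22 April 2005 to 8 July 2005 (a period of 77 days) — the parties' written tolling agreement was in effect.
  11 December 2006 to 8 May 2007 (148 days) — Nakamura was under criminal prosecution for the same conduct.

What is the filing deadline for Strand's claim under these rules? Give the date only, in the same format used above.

26 May 2007

The claim accrued on 13 October 2002 — the later of the 19 October 2000 act and the 13 October 2002 discovery.
Adding the 4 years base period to 13 October 2002 gives a deadline of 13 October 2006, before any tolling.
Because the written tolling agreement ran from 22 April 2005 to 8 July 2005, the deadline is extended by 77 days to 29 December 2006.
The pending criminal prosecution from 11 December 2006 to 8 May 2007 tolled the period for 148 days, extending the deadline to 26 May 2007.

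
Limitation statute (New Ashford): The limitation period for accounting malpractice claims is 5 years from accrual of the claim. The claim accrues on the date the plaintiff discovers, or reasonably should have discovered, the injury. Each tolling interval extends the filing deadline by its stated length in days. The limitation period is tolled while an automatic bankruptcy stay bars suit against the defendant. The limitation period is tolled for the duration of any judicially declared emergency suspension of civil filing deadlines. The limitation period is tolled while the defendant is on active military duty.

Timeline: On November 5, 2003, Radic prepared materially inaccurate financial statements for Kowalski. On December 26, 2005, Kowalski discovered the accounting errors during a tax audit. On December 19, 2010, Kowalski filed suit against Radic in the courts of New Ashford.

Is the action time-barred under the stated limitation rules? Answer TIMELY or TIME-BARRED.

TIMELY

The claim did not accrue until Kowalski discovered the injury on December 26, 2005; the November 5, 2003 act date does not start the clock under the stated rule.
Adding the 5 years base period to December 26, 2005 gives a deadline of December 26, 2010, before any tolling.
Kowalski filed on December 19, 2010, before the December 26, 2010 deadline, so the action is timely.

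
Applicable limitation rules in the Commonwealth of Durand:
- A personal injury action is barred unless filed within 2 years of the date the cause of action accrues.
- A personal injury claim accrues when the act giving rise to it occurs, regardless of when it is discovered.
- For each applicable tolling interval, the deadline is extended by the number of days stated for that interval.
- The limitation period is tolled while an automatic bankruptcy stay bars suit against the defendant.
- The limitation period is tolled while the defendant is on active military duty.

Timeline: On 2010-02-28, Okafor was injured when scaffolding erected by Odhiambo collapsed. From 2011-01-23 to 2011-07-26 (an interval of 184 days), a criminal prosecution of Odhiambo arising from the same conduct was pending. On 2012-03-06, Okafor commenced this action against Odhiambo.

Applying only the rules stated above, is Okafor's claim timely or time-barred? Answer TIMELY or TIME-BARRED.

The cause of action accrued on 2010-02-28, the date of the act.
Adding the 2 years base period to 2010-02-28 gives a deadline of 2012-02-28, before any tolling.
No stated provision tolls the period for a criminal prosecution, so the interval from 2011-01-23 to 2011-07-26 has no effect on the deadline.
Filing on 2012-03-06 missed the 2012-02-28 deadline — the action is time-barred.

TIME-BARRED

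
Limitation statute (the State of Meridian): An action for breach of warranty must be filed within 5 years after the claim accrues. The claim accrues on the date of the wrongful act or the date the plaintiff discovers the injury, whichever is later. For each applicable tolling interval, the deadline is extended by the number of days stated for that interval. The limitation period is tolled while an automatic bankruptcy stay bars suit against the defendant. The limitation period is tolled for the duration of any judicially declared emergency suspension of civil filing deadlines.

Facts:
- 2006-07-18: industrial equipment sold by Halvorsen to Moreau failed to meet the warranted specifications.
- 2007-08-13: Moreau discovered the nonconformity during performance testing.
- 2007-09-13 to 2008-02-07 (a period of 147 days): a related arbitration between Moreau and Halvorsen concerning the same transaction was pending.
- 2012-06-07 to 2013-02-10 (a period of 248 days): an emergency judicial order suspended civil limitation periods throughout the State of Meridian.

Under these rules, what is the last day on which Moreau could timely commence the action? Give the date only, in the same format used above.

2013-04-18

Because discovery on 2007-08-13 post-dates the 2006-07-18 act, accrual under the later-of rule falls on 2007-08-13.
5 years from 2007-08-13 is 2012-08-13.
The period was tolled for 248 days by the emergency suspension of filing deadlines (2012-06-07 to 2013-02-10), pushing the deadline to 2013-04-18.
The pending related arbitration from 2007-09-13 to 2008-02-07 does not toll the period, because no stated rule makes a pending arbitration a tolling event.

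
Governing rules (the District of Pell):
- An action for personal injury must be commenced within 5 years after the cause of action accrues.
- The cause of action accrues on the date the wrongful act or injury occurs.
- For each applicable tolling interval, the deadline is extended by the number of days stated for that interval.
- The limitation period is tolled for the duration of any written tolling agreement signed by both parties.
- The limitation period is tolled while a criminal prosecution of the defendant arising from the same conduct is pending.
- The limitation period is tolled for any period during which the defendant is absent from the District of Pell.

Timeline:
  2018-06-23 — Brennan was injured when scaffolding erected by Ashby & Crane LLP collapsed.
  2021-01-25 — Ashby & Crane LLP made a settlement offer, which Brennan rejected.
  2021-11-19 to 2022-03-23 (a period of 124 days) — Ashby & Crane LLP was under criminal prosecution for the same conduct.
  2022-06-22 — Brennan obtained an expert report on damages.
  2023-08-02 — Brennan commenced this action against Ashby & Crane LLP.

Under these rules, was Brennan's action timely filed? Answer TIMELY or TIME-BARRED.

The claim accrued on 2018-06-23, when the wrongful act occurred.
The untolled deadline — 5 years after 2018-06-23 — is 2023-06-23.
The pending criminal prosecution from 2021-11-19 to 2022-03-23 tolled the period for 124 days, extending the deadline to 2023-10-25.
The other events in the timeline have no effect on the limitation period under the stated rules.
Filing on 2023-08-02 beat the 2023-10-25 deadline — the action is timely.

TIMELY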